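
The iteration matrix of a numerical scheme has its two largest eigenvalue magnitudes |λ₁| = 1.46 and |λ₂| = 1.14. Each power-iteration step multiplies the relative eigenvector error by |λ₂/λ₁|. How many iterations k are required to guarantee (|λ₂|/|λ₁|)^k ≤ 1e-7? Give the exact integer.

|λ₂/λ₁| = 1.14/1.46 = 0.78082
Need k ≥ ln(1e-7) / ln(0.78082) = -16.1181 / -0.2474 ≈ 65.148
Smallest integer k satisfying the bound: 66

66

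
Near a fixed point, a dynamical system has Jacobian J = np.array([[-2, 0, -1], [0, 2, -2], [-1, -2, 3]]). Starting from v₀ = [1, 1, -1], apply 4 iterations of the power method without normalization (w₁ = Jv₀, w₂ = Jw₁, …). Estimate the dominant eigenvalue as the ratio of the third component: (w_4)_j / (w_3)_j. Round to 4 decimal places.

w1 = Jv₀ = (-1, 4, -6)
w2 = Jw1 = (8, 20, -25)
w3 = Jw2 = (9, 90, -123)
w4 = Jw3 = (105, 426, -558)
Ratio at component: -558 / -123 = 4.5366

4.5366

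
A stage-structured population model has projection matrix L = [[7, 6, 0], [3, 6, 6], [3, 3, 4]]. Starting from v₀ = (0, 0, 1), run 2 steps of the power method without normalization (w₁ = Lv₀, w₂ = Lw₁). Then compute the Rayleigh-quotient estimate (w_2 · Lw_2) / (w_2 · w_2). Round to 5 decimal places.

w1 = Lv₀ = (0, 6, 4)
w2 = Lw1 = (36, 60, 34)
Lw2 = (612, 672, 424)
w2·Lw2 = 36·612 + 60·672 + 34·424 = 76768; w2·w2 = 36·36 + 60·60 + 34·34 = 6052
λ ≈ 76768/6052 = 12.68473

λ ≈ 12.68473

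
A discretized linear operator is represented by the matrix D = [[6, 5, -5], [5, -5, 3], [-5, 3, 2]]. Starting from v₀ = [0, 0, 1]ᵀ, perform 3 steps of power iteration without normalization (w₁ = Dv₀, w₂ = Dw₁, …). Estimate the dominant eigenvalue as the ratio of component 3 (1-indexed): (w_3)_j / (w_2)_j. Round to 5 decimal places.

w1 = Dv₀ = (6·0 + 5·0 + (-5)·1; 5·0 + (-5)·0 + 3·1; (-5)·0 + 3·0 + 2·1) = (-5, 3, 2)
w2 = Dw1 = (6·(-5) + 5·3 + (-5)·2; 5·(-5) + (-5)·3 + 3·2; (-5)·(-5) + 3·3 + 2·2) = (-25, -34, 38)
w3 = Dw2 = (-510, 159, 99)
Ratio at component: 99 / 38 = 2.60526

λ ≈ 2.60526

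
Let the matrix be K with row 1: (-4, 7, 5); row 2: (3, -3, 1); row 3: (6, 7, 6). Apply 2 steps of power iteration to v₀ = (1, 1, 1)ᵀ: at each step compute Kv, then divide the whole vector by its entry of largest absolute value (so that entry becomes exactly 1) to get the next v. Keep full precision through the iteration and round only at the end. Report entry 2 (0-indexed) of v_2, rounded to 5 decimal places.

Kv0 = (8.000000, 1.000000, 19.000000); divide by 19.000000 → v1 = (0.421053, 0.052632, 1.000000)
Kv1 = (3.684211, 2.105263, 8.894737); divide by 8.894737 → v2 = (0.414201, 0.236686, 1.000000)
Requested entry of v2: 169/169 = 1.00000

1.00000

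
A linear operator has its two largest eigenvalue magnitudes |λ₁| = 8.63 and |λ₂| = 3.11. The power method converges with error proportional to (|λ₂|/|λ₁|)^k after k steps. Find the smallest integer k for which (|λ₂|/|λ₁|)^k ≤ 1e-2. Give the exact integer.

5

|λ₂/λ₁| = 3.11/8.63 = 0.36037
Need k ≥ ln(1e-2) / ln(0.36037) = -4.6052 / -1.0206 ≈ 4.512
Smallest integer k satisfying the bound: 5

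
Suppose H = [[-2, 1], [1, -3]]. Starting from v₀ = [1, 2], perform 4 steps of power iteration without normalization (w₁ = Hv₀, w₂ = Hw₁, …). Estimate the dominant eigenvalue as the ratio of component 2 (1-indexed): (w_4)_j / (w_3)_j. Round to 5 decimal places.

λ ≈ -3.50000

w1 = Hv₀ = ((-2)·1 + 1·2; 1·1 + (-3)·2) = (0, -5)
w2 = Hw1 = ((-2)·0 + 1·(-5); 1·0 + (-3)·(-5)) = (-5, 15)
w3 = Hw2 = (25, -50)
w4 = Hw3 = (-100, 175)
Ratio at component: 175 / -50 = -3.50000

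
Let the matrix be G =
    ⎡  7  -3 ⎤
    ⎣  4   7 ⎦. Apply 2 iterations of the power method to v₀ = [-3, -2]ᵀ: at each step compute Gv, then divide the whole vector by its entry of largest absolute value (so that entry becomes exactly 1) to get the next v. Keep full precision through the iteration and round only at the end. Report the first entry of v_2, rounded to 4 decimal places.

Gv0 = (-15.00000, -26.00000); divide by -26.00000 → v1 = (0.57692, 1.00000)
Gv1 = (1.03846, 9.30769); divide by 9.30769 → v2 = (0.11157, 1.00000)
Requested entry of v2: -27/-242 = 0.1116

0.1116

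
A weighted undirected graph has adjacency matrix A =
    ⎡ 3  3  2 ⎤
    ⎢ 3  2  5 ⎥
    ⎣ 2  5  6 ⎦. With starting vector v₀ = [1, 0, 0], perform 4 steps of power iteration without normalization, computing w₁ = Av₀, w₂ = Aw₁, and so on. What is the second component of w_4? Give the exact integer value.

w1 = Av₀ = (3·1 + 3·0 + 2·0; 3·1 + 2·0 + 5·0; 2·1 + 5·0 + 6·0) = (3, 3, 2)
w2 = Aw1 = (3·3 + 3·3 + 2·2; 3·3 + 2·3 + 5·2; 2·3 + 5·3 + 6·2) = (22, 25, 33)
w3 = Aw2 = (207, 281, 367)
w4 = Aw3 = (2198, 3018, 4021)
The requested component of w4 is 3018.

3018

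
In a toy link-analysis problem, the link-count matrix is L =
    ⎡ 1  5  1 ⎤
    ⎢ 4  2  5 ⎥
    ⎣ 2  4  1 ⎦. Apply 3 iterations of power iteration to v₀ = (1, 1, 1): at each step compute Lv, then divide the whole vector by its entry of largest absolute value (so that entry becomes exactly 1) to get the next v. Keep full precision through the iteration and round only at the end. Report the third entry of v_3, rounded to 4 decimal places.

Lv0 = (7.00000, 11.00000, 7.00000); divide by 11.00000 → v1 = (0.63636, 1.00000, 0.63636)
Lv1 = (6.27273, 7.72727, 5.90909); divide by 7.72727 → v2 = (0.81176, 1.00000, 0.76471)
Lv2 = (6.57647, 9.07059, 6.38824); divide by 9.07059 → v3 = (0.72503, 1.00000, 0.70428)
Requested entry of v3: 543/771 = 0.7043

0.7043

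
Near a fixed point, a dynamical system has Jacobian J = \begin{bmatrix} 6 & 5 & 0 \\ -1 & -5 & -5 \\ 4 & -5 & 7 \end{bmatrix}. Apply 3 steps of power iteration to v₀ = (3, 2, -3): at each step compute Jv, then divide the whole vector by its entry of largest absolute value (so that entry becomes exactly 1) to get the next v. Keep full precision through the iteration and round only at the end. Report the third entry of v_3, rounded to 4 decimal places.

0.1552

Jv0 = (28.00000, 2.00000, -19.00000); divide by 28.00000 → v1 = (1.00000, 0.07143, -0.67857)
Jv1 = (6.35714, 2.03571, -1.10714); divide by 6.35714 → v2 = (1.00000, 0.32022, -0.17416)
Jv2 = (7.60112, -1.73034, 1.17978); divide by 7.60112 → v3 = (1.00000, -0.22764, 0.15521)
Requested entry of v3: 210/1353 = 0.1552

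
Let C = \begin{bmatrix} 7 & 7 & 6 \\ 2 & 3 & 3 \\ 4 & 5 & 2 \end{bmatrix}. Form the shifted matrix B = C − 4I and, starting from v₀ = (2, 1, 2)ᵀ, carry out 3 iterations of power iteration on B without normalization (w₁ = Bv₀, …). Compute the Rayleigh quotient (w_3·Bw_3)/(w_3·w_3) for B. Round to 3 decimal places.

B = C − 4I has rows (3, 7, 6); (2, -1, 3); (4, 5, -2)
w1 = Bv₀ = (25, 9, 9)
w2 = Bw1 = (192, 68, 127)
w3 = Bw2 = (1814, 697, 854)
Bw3 = (15445, 5493, 9033)
w3·Bw3 = 39560033; w3·w3 = 4505721; μ ≈ 39560033/4505721 = 8.780

8.780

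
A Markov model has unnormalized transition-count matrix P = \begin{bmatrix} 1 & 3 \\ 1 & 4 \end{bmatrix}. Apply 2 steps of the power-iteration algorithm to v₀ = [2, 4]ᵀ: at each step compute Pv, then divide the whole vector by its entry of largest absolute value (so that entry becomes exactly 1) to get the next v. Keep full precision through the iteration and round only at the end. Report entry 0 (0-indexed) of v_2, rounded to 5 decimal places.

Pv0 = (14.000000, 18.000000); divide by 18.000000 → v1 = (0.777778, 1.000000)
Pv1 = (3.777778, 4.777778); divide by 4.777778 → v2 = (0.790698, 1.000000)
Requested entry of v2: 68/86 = 0.79070

0.79070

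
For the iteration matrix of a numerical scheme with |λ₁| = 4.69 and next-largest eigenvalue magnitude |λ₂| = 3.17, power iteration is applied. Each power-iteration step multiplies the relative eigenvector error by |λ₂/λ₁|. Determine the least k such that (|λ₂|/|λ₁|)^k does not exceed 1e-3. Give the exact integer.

|λ₂/λ₁| = 3.17/4.69 = 0.67591
Need k ≥ ln(1e-3) / ln(0.67591) = -6.9078 / -0.3917 ≈ 17.635
Smallest integer k satisfying the bound: 18

18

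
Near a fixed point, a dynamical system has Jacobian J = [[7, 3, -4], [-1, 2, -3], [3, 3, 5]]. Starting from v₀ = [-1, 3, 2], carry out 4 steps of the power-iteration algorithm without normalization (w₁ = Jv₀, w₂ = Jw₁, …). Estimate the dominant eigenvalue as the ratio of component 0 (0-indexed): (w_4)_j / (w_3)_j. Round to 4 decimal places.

w1 = Jv₀ = (-6, 1, 16)
w2 = Jw1 = (-103, -40, 65)
w3 = Jw2 = (-1101, -172, -104)
w4 = Jw3 = (-7807, 1069, -4339)
Ratio at component: -7807 / -1101 = 7.0908

λ ≈ 7.0908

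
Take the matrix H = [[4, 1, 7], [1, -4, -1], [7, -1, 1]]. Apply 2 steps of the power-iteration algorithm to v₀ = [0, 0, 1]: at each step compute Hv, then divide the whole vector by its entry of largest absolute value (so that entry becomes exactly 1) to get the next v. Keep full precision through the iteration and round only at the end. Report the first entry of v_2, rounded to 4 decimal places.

0.6667

Hv0 = (7.00000, -1.00000, 1.00000); divide by 7.00000 → v1 = (1.00000, -0.14286, 0.14286)
Hv1 = (4.85714, 1.42857, 7.28571); divide by 7.28571 → v2 = (0.66667, 0.19608, 1.00000)
Requested entry of v2: 34/51 = 0.6667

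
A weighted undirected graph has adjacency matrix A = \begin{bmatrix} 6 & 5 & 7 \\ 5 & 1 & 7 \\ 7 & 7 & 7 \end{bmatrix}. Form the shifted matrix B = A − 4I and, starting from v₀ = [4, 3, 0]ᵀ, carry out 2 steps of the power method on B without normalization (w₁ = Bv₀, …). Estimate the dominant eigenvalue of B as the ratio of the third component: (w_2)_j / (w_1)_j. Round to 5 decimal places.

B = A − 4I has rows (2, 5, 7); (5, -3, 7); (7, 7, 3)
w1 = Bv₀ = (23, 11, 49)
w2 = Bw1 = (444, 425, 385)
Ratio: 385/49 = 7.85714

μ ≈ 7.85714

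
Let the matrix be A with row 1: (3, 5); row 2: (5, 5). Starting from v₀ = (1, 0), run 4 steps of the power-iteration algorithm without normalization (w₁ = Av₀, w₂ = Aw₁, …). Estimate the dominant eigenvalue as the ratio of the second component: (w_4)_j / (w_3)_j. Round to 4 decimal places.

9.0811

w1 = Av₀ = (3·1 + 5·0; 5·1 + 5·0) = (3, 5)
w2 = Aw1 = (3·3 + 5·5; 5·3 + 5·5) = (34, 40)
w3 = Aw2 = (302, 370)
w4 = Aw3 = (2756, 3360)
Ratio at component: 3360 / 370 = 9.0811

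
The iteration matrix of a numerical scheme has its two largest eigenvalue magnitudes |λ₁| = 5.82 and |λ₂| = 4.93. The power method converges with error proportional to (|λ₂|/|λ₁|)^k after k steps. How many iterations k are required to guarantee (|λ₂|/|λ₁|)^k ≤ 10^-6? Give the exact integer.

84

|λ₂/λ₁| = 4.93/5.82 = 0.84708
Need k ≥ ln(10^-6) / ln(0.84708) = -13.8155 / -0.1660 ≈ 83.245
Smallest integer k satisfying the bound: 84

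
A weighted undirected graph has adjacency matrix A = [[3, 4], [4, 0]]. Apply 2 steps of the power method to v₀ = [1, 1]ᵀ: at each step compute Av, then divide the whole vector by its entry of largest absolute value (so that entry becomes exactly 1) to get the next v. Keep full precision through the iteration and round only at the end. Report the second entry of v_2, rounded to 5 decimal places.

0.75676

Av0 = (7.000000, 4.000000); divide by 7.000000 → v1 = (1.000000, 0.571429)
Av1 = (5.285714, 4.000000); divide by 5.285714 → v2 = (1.000000, 0.756757)
Requested entry of v2: 28/37 = 0.75676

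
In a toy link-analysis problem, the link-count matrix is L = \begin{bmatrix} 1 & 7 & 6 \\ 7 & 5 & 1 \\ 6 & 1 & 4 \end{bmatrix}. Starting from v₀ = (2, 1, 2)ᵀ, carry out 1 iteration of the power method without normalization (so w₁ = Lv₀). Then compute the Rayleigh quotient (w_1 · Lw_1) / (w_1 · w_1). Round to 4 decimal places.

w1 = Lv₀ = (21, 21, 21)
Lw1 = (294, 273, 231)
w1·Lw1 = 21·294 + 21·273 + 21·231 = 16758; w1·w1 = 21·21 + 21·21 + 21·21 = 1323
λ ≈ 16758/1323 = 12.6667

λ ≈ 12.6667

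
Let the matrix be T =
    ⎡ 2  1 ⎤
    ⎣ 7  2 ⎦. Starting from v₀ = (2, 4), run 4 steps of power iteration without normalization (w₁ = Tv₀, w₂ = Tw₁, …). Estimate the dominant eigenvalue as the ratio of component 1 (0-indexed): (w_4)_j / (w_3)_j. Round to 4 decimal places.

λ ≈ 4.6438

w1 = Tv₀ = (2·2 + 1·4; 7·2 + 2·4) = (8, 22)
w2 = Tw1 = (2·8 + 1·22; 7·8 + 2·22) = (38, 100)
w3 = Tw2 = (176, 466)
w4 = Tw3 = (818, 2164)
Ratio at component: 2164 / 466 = 4.6438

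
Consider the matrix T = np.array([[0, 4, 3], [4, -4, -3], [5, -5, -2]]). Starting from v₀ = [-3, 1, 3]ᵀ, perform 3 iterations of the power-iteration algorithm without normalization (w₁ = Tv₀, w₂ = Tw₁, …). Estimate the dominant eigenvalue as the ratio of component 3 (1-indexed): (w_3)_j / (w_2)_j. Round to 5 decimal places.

w1 = Tv₀ = (0·(-3) + 4·1 + 3·3; 4·(-3) + (-4)·1 + (-3)·3; 5·(-3) + (-5)·1 + (-2)·3) = (13, -25, -26)
w2 = Tw1 = (0·13 + 4·(-25) + 3·(-26); 4·13 + (-4)·(-25) + (-3)·(-26); 5·13 + (-5)·(-25) + (-2)·(-26)) = (-178, 230, 242)
w3 = Tw2 = (1646, -2358, -2524)
Ratio at component: -2524 / 242 = -10.42975

λ ≈ -10.42975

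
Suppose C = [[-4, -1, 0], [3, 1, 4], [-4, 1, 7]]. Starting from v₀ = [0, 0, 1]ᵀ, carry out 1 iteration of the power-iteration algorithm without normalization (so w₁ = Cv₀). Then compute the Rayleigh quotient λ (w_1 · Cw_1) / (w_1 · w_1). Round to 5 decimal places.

λ ≈ 7.67692

w1 = Cv₀ = ((-4)·0 + (-1)·0 + 0·1; 3·0 + 1·0 + 4·1; (-4)·0 + 1·0 + 7·1) = (0, 4, 7)
Cw1 = (-4, 32, 53)
w1·Cw1 = 0·(-4) + 4·32 + 7·53 = 499; w1·w1 = 0·0 + 4·4 + 7·7 = 65
λ ≈ 499/65 = 7.67692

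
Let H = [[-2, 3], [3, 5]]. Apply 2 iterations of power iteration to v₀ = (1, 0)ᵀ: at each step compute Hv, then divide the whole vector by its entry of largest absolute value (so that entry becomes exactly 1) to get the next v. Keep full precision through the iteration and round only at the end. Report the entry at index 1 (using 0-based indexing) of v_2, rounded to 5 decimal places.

0.69231

Hv0 = (-2.000000, 3.000000); divide by 3.000000 → v1 = (-0.666667, 1.000000)
Hv1 = (4.333333, 3.000000); divide by 4.333333 → v2 = (1.000000, 0.692308)
Requested entry of v2: 9/13 = 0.69231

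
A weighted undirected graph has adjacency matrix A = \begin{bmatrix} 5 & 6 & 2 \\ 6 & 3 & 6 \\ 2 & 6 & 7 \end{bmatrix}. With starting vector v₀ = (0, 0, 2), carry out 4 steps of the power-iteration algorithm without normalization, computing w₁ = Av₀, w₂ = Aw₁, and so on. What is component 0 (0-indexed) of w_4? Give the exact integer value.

27120

w1 = Av₀ = (4, 12, 14)
w2 = Aw1 = (120, 144, 178)
w3 = Aw2 = (1820, 2220, 2350)
w4 = Aw3 = (27120, 31680, 33410)
The requested component of w4 is 27120.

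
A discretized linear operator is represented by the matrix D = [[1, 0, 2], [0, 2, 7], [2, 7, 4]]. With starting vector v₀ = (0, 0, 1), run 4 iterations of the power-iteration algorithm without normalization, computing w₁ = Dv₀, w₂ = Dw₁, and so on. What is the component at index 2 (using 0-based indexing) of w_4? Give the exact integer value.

6625

w1 = Dv₀ = (2, 7, 4)
w2 = Dw1 = (10, 42, 69)
w3 = Dw2 = (148, 567, 590)
w4 = Dw3 = (1328, 5264, 6625)
The requested component of w4 is 6625.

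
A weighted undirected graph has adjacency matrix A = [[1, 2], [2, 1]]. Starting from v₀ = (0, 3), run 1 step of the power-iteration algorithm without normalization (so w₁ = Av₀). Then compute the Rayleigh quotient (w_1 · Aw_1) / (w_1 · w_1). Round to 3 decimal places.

2.600

w1 = Av₀ = (6, 3)
Aw1 = (12, 15)
w1·Aw1 = 6·12 + 3·15 = 117; w1·w1 = 6·6 + 3·3 = 45
λ ≈ 117/45 = 2.600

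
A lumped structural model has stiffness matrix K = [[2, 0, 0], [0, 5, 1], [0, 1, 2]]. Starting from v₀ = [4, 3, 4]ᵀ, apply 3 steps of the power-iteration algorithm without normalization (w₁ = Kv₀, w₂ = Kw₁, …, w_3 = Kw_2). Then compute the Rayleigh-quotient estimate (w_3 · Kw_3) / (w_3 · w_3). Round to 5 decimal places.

w1 = Kv₀ = (2·4 + 0·3 + 0·4; 0·4 + 5·3 + 1·4; 0·4 + 1·3 + 2·4) = (8, 19, 11)
w2 = Kw1 = (2·8 + 0·19 + 0·11; 0·8 + 5·19 + 1·11; 0·8 + 1·19 + 2·11) = (16, 106, 41)
w3 = Kw2 = (32, 571, 188)
Kw3 = (64, 3043, 947)
w3·Kw3 = 32·64 + 571·3043 + 188·947 = 1917637; w3·w3 = 32·32 + 571·571 + 188·188 = 362409
λ ≈ 1917637/362409 = 5.29136

5.29136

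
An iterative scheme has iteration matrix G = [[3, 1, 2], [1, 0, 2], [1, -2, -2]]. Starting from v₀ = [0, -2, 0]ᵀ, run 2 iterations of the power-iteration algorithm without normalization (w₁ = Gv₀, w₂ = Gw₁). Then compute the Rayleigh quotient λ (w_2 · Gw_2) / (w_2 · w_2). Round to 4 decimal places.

λ ≈ -1.6000

w1 = Gv₀ = (3·0 + 1·(-2) + 2·0; 1·0 + 0·(-2) + 2·0; 1·0 + (-2)·(-2) + (-2)·0) = (-2, 0, 4)
w2 = Gw1 = (3·(-2) + 1·0 + 2·4; 1·(-2) + 0·0 + 2·4; 1·(-2) + (-2)·0 + (-2)·4) = (2, 6, -10)
Gw2 = (-8, -18, 10)
w2·Gw2 = 2·(-8) + 6·(-18) + (-10)·10 = -224; w2·w2 = 2·2 + 6·6 + (-10)·(-10) = 140
λ ≈ -224/140 = -1.6000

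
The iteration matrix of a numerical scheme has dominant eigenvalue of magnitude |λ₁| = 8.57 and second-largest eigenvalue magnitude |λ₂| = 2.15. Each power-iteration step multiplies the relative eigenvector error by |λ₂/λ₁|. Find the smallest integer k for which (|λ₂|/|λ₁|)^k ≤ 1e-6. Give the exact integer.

|λ₂/λ₁| = 2.15/8.57 = 0.25088
Need k ≥ ln(1e-6) / ln(0.25088) = -13.8155 / -1.3828 ≈ 9.991
Smallest integer k satisfying the bound: 10

10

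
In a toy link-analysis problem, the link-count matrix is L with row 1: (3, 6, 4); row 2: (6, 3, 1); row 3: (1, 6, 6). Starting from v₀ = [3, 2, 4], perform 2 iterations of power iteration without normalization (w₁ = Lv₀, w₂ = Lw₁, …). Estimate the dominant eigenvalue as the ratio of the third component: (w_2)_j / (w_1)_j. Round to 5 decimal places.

11.25641

w1 = Lv₀ = (3·3 + 6·2 + 4·4; 6·3 + 3·2 + 1·4; 1·3 + 6·2 + 6·4) = (37, 28, 39)
w2 = Lw1 = (3·37 + 6·28 + 4·39; 6·37 + 3·28 + 1·39; 1·37 + 6·28 + 6·39) = (435, 345, 439)
Ratio at component: 439 / 39 = 11.25641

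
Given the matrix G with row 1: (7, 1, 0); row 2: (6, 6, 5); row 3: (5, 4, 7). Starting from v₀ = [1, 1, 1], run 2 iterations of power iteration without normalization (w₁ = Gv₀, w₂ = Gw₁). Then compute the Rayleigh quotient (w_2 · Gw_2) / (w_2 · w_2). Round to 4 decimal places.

w1 = Gv₀ = (8, 17, 16)
w2 = Gw1 = (73, 230, 220)
Gw2 = (741, 2918, 2825)
w2·Gw2 = 73·741 + 230·2918 + 220·2825 = 1346733; w2·w2 = 73·73 + 230·230 + 220·220 = 106629
λ ≈ 1346733/106629 = 12.6301

λ ≈ 12.6301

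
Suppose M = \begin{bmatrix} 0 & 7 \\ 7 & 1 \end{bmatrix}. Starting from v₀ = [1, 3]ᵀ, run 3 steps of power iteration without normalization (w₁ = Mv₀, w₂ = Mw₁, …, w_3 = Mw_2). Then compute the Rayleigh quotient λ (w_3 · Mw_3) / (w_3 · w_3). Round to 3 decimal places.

w1 = Mv₀ = (0·1 + 7·3; 7·1 + 1·3) = (21, 10)
w2 = Mw1 = (0·21 + 7·10; 7·21 + 1·10) = (70, 157)
w3 = Mw2 = (1099, 647)
Mw3 = (4529, 8340)
w3·Mw3 = 1099·4529 + 647·8340 = 10373351; w3·w3 = 1099·1099 + 647·647 = 1626410
λ ≈ 10373351/1626410 = 6.378

6.378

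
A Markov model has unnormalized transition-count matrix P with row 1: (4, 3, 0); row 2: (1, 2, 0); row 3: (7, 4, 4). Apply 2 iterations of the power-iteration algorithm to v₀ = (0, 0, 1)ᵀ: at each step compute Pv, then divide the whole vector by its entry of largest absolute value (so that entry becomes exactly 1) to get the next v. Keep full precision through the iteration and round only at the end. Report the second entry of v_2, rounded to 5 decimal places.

0.00000

Pv0 = (0.000000, 0.000000, 4.000000); divide by 4.000000 → v1 = (0.000000, 0.000000, 1.000000)
Pv1 = (0.000000, 0.000000, 4.000000); divide by 4.000000 → v2 = (0.000000, 0.000000, 1.000000)
Requested entry of v2: 0/16 = 0.00000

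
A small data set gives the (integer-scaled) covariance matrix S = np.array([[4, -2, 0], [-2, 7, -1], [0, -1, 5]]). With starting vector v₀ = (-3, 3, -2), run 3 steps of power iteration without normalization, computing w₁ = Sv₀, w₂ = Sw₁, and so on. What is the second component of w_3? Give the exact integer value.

w1 = Sv₀ = (4·(-3) + (-2)·3 + 0·(-2); (-2)·(-3) + 7·3 + (-1)·(-2); 0·(-3) + (-1)·3 + 5·(-2)) = (-18, 29, -13)
w2 = Sw1 = (4·(-18) + (-2)·29 + 0·(-13); (-2)·(-18) + 7·29 + (-1)·(-13); 0·(-18) + (-1)·29 + 5·(-13)) = (-130, 252, -94)
w3 = Sw2 = (-1024, 2118, -722)
The requested component of w3 is 2118.

2118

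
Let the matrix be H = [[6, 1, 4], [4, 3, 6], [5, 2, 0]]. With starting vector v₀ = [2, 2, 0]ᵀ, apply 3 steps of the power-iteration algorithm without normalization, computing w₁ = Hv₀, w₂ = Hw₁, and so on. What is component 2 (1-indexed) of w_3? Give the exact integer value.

w1 = Hv₀ = (14, 14, 14)
w2 = Hw1 = (154, 182, 98)
w3 = Hw2 = (1498, 1750, 1134)
The requested component of w3 is 1750.

1750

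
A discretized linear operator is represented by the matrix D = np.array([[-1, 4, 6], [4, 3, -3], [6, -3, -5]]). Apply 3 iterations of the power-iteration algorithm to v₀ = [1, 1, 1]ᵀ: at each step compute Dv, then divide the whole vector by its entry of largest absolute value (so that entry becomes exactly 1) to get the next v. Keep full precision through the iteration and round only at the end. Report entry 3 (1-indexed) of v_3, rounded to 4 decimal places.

Dv0 = (9.00000, 4.00000, -2.00000); divide by 9.00000 → v1 = (1.00000, 0.44444, -0.22222)
Dv1 = (-0.55556, 6.00000, 5.77778); divide by 6.00000 → v2 = (-0.09259, 1.00000, 0.96296)
Dv2 = (9.87037, -0.25926, -8.37037); divide by 9.87037 → v3 = (1.00000, -0.02627, -0.84803)
Requested entry of v3: -452/533 = -0.8480

-0.8480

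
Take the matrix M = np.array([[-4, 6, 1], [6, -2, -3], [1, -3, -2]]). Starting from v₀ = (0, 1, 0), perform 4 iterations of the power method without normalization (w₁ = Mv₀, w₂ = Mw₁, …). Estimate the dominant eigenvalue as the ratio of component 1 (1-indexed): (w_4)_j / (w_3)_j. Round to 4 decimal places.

w1 = Mv₀ = ((-4)·0 + 6·1 + 1·0; 6·0 + (-2)·1 + (-3)·0; 1·0 + (-3)·1 + (-2)·0) = (6, -2, -3)
w2 = Mw1 = ((-4)·6 + 6·(-2) + 1·(-3); 6·6 + (-2)·(-2) + (-3)·(-3); 1·6 + (-3)·(-2) + (-2)·(-3)) = (-39, 49, 18)
w3 = Mw2 = (468, -386, -222)
w4 = Mw3 = (-4410, 4246, 2070)
Ratio at component: -4410 / 468 = -9.4231

λ ≈ -9.4231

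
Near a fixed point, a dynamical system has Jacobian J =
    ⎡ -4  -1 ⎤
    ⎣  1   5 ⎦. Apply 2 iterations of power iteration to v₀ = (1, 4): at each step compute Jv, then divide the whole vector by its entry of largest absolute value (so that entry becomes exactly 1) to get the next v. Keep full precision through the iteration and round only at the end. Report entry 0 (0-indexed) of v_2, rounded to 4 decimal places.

0.1134

Jv0 = (-8.00000, 21.00000); divide by 21.00000 → v1 = (-0.38095, 1.00000)
Jv1 = (0.52381, 4.61905); divide by 4.61905 → v2 = (0.11340, 1.00000)
Requested entry of v2: 11/97 = 0.1134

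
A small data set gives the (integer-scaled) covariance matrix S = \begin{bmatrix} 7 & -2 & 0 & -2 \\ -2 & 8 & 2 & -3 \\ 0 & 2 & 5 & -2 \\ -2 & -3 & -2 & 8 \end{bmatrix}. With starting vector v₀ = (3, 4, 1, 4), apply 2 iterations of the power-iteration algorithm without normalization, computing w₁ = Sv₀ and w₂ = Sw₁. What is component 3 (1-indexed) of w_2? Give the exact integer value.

w1 = Sv₀ = (7·3 + (-2)·4 + 0·1 + (-2)·4; (-2)·3 + 8·4 + 2·1 + (-3)·4; 0·3 + 2·4 + 5·1 + (-2)·4; (-2)·3 + (-3)·4 + (-2)·1 + 8·4) = (5, 16, 5, 12)
w2 = Sw1 = (7·5 + (-2)·16 + 0·5 + (-2)·12; (-2)·5 + 8·16 + 2·5 + (-3)·12; 0·5 + 2·16 + 5·5 + (-2)·12; (-2)·5 + (-3)·16 + (-2)·5 + 8·12) = (-21, 92, 33, 28)
The requested component of w2 is 33.

33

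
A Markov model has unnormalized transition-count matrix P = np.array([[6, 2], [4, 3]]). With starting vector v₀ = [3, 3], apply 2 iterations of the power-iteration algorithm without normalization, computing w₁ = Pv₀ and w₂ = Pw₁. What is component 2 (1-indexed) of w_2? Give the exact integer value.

w1 = Pv₀ = (24, 21)
w2 = Pw1 = (186, 159)
The requested component of w2 is 159.

159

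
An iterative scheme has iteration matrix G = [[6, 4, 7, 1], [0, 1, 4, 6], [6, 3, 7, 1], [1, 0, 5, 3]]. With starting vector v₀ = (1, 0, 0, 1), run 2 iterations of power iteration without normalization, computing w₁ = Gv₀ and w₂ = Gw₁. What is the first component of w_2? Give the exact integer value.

w1 = Gv₀ = (7, 6, 7, 4)
w2 = Gw1 = (119, 58, 113, 54)
The requested component of w2 is 119.

119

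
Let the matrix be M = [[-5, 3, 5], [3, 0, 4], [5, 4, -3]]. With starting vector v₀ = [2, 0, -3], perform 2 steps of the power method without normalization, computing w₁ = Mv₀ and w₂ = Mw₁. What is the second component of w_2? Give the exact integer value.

1

w1 = Mv₀ = (-25, -6, 19)
w2 = Mw1 = (202, 1, -206)
The requested component of w2 is 1.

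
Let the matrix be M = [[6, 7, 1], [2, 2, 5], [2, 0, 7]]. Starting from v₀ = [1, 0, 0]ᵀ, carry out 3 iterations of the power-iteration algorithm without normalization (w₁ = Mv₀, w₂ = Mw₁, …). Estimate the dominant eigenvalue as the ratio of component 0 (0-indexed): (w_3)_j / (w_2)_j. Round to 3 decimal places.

10.000

w1 = Mv₀ = (6·1 + 7·0 + 1·0; 2·1 + 2·0 + 5·0; 2·1 + 0·0 + 7·0) = (6, 2, 2)
w2 = Mw1 = (6·6 + 7·2 + 1·2; 2·6 + 2·2 + 5·2; 2·6 + 0·2 + 7·2) = (52, 26, 26)
w3 = Mw2 = (520, 286, 286)
Ratio at component: 520 / 52 = 10.000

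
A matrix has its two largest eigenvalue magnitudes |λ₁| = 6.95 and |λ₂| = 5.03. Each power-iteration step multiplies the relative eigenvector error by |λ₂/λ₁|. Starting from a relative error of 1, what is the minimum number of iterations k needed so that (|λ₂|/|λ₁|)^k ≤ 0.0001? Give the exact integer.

29

|λ₂/λ₁| = 5.03/6.95 = 0.72374
Need k ≥ ln(0.0001) / ln(0.72374) = -9.2103 / -0.3233 ≈ 28.487
Smallest integer k satisfying the bound: 29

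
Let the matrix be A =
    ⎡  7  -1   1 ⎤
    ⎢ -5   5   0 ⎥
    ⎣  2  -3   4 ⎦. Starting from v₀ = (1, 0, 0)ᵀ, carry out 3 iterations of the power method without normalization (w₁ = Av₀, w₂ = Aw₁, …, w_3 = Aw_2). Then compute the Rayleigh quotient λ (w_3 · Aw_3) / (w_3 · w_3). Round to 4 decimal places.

λ ≈ 9.4173

w1 = Av₀ = (7·1 + (-1)·0 + 1·0; (-5)·1 + 5·0 + 0·0; 2·1 + (-3)·0 + 4·0) = (7, -5, 2)
w2 = Aw1 = (7·7 + (-1)·(-5) + 1·2; (-5)·7 + 5·(-5) + 0·2; 2·7 + (-3)·(-5) + 4·2) = (56, -60, 37)
w3 = Aw2 = (489, -580, 440)
Aw3 = (4443, -5345, 4478)
w3·Aw3 = 489·4443 + (-580)·(-5345) + 440·4478 = 7243047; w3·w3 = 489·489 + (-580)·(-580) + 440·440 = 769121
λ ≈ 7243047/769121 = 9.4173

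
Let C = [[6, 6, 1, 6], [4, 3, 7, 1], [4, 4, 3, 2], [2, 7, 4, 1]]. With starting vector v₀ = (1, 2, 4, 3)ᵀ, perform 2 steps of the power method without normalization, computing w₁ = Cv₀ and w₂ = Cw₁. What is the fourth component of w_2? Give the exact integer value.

522

w1 = Cv₀ = (6·1 + 6·2 + 1·4 + 6·3; 4·1 + 3·2 + 7·4 + 1·3; 4·1 + 4·2 + 3·4 + 2·3; 2·1 + 7·2 + 4·4 + 1·3) = (40, 41, 30, 35)
w2 = Cw1 = (6·40 + 6·41 + 1·30 + 6·35; 4·40 + 3·41 + 7·30 + 1·35; 4·40 + 4·41 + 3·30 + 2·35; 2·40 + 7·41 + 4·30 + 1·35) = (726, 528, 484, 522)
The requested component of w2 is 522.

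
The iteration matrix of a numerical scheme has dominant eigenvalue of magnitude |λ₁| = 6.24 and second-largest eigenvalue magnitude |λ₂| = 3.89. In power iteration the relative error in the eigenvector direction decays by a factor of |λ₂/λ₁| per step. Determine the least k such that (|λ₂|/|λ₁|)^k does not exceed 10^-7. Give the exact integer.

|λ₂/λ₁| = 3.89/6.24 = 0.62340
Need k ≥ ln(10^-7) / ln(0.62340) = -16.1181 / -0.4726 ≈ 34.107
Smallest integer k satisfying the bound: 35

35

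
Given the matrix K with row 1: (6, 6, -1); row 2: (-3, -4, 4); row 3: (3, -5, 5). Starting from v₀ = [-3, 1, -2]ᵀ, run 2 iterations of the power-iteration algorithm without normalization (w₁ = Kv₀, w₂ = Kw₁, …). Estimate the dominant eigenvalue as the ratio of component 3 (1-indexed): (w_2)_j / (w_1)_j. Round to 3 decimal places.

w1 = Kv₀ = (6·(-3) + 6·1 + (-1)·(-2); (-3)·(-3) + (-4)·1 + 4·(-2); 3·(-3) + (-5)·1 + 5·(-2)) = (-10, -3, -24)
w2 = Kw1 = (6·(-10) + 6·(-3) + (-1)·(-24); (-3)·(-10) + (-4)·(-3) + 4·(-24); 3·(-10) + (-5)·(-3) + 5·(-24)) = (-54, -54, -135)
Ratio at component: -135 / -24 = 5.625

5.625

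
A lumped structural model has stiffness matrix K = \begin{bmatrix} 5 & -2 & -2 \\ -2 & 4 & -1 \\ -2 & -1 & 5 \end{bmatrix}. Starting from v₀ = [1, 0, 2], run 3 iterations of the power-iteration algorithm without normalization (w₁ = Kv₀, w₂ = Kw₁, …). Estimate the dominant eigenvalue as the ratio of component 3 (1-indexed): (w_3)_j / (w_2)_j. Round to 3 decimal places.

λ ≈ 5.762

w1 = Kv₀ = (5·1 + (-2)·0 + (-2)·2; (-2)·1 + 4·0 + (-1)·2; (-2)·1 + (-1)·0 + 5·2) = (1, -4, 8)
w2 = Kw1 = (5·1 + (-2)·(-4) + (-2)·8; (-2)·1 + 4·(-4) + (-1)·8; (-2)·1 + (-1)·(-4) + 5·8) = (-3, -26, 42)
w3 = Kw2 = (-47, -140, 242)
Ratio at component: 242 / 42 = 5.762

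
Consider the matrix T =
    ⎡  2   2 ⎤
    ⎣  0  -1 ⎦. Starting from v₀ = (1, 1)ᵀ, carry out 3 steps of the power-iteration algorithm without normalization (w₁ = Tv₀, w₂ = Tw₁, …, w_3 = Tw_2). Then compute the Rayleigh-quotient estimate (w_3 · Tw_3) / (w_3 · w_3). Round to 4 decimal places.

w1 = Tv₀ = (4, -1)
w2 = Tw1 = (6, 1)
w3 = Tw2 = (14, -1)
Tw3 = (26, 1)
w3·Tw3 = 14·26 + (-1)·1 = 363; w3·w3 = 14·14 + (-1)·(-1) = 197
λ ≈ 363/197 = 1.8426

1.8426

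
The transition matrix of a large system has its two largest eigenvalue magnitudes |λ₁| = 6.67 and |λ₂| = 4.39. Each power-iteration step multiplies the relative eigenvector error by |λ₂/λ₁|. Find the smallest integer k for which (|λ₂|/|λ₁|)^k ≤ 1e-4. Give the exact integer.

|λ₂/λ₁| = 4.39/6.67 = 0.65817
Need k ≥ ln(1e-4) / ln(0.65817) = -9.2103 / -0.4183 ≈ 22.019
Smallest integer k satisfying the bound: 23

23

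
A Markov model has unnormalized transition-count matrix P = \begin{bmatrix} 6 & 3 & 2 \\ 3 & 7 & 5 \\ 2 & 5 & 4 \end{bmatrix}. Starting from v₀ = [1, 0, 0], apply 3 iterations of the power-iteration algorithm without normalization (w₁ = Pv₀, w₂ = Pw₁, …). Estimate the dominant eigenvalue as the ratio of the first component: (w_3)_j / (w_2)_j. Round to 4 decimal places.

10.4286

w1 = Pv₀ = (6·1 + 3·0 + 2·0; 3·1 + 7·0 + 5·0; 2·1 + 5·0 + 4·0) = (6, 3, 2)
w2 = Pw1 = (6·6 + 3·3 + 2·2; 3·6 + 7·3 + 5·2; 2·6 + 5·3 + 4·2) = (49, 49, 35)
w3 = Pw2 = (511, 665, 483)
Ratio at component: 511 / 49 = 10.4286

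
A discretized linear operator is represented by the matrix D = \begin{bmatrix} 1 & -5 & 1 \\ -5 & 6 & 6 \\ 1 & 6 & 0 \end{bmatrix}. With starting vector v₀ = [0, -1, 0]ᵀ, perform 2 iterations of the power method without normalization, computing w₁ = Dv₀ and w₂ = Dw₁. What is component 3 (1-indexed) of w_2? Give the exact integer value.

w1 = Dv₀ = (5, -6, -6)
w2 = Dw1 = (29, -97, -31)
The requested component of w2 is -31.

-31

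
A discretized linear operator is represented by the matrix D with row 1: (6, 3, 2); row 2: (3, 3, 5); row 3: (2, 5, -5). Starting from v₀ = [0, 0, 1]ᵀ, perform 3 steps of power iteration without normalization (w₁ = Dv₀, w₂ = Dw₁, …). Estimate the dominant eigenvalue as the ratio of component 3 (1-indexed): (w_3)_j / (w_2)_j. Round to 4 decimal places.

w1 = Dv₀ = (6·0 + 3·0 + 2·1; 3·0 + 3·0 + 5·1; 2·0 + 5·0 + (-5)·1) = (2, 5, -5)
w2 = Dw1 = (6·2 + 3·5 + 2·(-5); 3·2 + 3·5 + 5·(-5); 2·2 + 5·5 + (-5)·(-5)) = (17, -4, 54)
w3 = Dw2 = (198, 309, -256)
Ratio at component: -256 / 54 = -4.7407

-4.7407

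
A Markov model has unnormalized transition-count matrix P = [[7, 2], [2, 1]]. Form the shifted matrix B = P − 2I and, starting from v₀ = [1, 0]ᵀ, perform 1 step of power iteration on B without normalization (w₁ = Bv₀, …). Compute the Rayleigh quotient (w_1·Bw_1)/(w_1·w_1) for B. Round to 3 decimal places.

B = P − 2I has rows (5, 2); (2, -1)
w1 = Bv₀ = (5, 2)
Bw1 = (29, 8)
w1·Bw1 = 161; w1·w1 = 29; μ ≈ 161/29 = 5.552

5.552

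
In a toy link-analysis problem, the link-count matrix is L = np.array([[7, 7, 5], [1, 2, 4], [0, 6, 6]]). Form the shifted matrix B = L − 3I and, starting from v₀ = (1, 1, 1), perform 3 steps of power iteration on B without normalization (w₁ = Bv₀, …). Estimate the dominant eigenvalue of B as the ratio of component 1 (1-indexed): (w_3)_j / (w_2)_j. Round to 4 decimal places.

B = L − 3I has rows (4, 7, 5); (1, -1, 4); (0, 6, 3)
w1 = Bv₀ = (4·1 + 7·1 + 5·1; 1·1 + (-1)·1 + 4·1; 0·1 + 6·1 + 3·1) = (16, 4, 9)
w2 = Bw1 = (4·16 + 7·4 + 5·9; 1·16 + (-1)·4 + 4·9; 0·16 + 6·4 + 3·9) = (137, 48, 51)
w3 = Bw2 = (1139, 293, 441)
Ratio: 1139/137 = 8.3139

μ ≈ 8.3139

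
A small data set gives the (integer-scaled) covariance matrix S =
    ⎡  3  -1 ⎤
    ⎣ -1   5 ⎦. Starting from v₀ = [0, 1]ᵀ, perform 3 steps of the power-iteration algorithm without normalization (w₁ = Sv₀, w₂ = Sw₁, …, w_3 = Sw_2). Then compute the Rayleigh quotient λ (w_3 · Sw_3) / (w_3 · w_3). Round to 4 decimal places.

w1 = Sv₀ = (3·0 + (-1)·1; (-1)·0 + 5·1) = (-1, 5)
w2 = Sw1 = (3·(-1) + (-1)·5; (-1)·(-1) + 5·5) = (-8, 26)
w3 = Sw2 = (-50, 138)
Sw3 = (-288, 740)
w3·Sw3 = (-50)·(-288) + 138·740 = 116520; w3·w3 = (-50)·(-50) + 138·138 = 21544
λ ≈ 116520/21544 = 5.4085

5.4085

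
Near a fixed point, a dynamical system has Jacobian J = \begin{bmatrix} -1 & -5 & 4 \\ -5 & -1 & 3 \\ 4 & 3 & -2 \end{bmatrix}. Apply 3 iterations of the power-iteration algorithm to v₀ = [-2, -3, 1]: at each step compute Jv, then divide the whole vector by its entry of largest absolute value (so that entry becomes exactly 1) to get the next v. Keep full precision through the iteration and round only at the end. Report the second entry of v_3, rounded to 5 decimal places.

Jv0 = (21.000000, 16.000000, -19.000000); divide by 21.000000 → v1 = (1.000000, 0.761905, -0.904762)
Jv1 = (-8.428571, -8.476190, 8.095238); divide by -8.476190 → v2 = (0.994382, 1.000000, -0.955056)
Jv2 = (-9.814607, -8.837079, 8.887640); divide by -9.814607 → v3 = (1.000000, 0.900401, -0.905552)
Requested entry of v3: 1573/1747 = 0.90040

0.90040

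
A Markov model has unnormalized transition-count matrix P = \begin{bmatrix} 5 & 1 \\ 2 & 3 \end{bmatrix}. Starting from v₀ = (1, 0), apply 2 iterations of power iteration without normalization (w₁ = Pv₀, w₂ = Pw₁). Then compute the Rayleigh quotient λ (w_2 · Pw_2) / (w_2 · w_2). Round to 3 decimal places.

5.796

w1 = Pv₀ = (5, 2)
w2 = Pw1 = (27, 16)
Pw2 = (151, 102)
w2·Pw2 = 27·151 + 16·102 = 5709; w2·w2 = 27·27 + 16·16 = 985
λ ≈ 5709/985 = 5.796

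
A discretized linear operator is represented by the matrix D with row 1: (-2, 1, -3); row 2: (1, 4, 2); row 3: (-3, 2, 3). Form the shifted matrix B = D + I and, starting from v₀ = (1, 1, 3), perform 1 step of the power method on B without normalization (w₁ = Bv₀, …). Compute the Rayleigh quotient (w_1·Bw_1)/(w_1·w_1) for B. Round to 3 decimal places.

μ ≈ 5.864

B = D + I has rows (-1, 1, -3); (1, 5, 2); (-3, 2, 4)
w1 = Bv₀ = (-9, 12, 11)
Bw1 = (-12, 73, 95)
w1·Bw1 = 2029; w1·w1 = 346; μ ≈ 2029/346 = 5.864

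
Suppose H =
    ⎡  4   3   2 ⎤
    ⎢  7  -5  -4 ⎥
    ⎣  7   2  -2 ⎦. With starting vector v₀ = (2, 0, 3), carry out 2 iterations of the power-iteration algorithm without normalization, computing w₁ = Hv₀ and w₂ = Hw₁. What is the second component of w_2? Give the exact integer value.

56

w1 = Hv₀ = (4·2 + 3·0 + 2·3; 7·2 + (-5)·0 + (-4)·3; 7·2 + 2·0 + (-2)·3) = (14, 2, 8)
w2 = Hw1 = (4·14 + 3·2 + 2·8; 7·14 + (-5)·2 + (-4)·8; 7·14 + 2·2 + (-2)·8) = (78, 56, 86)
The requested component of w2 is 56.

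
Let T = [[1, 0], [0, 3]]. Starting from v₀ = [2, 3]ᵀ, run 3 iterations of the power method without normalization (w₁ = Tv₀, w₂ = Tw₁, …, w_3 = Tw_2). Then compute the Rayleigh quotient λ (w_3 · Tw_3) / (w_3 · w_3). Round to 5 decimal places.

w1 = Tv₀ = (1·2 + 0·3; 0·2 + 3·3) = (2, 9)
w2 = Tw1 = (1·2 + 0·9; 0·2 + 3·9) = (2, 27)
w3 = Tw2 = (2, 81)
Tw3 = (2, 243)
w3·Tw3 = 2·2 + 81·243 = 19687; w3·w3 = 2·2 + 81·81 = 6565
λ ≈ 19687/6565 = 2.99878

2.99878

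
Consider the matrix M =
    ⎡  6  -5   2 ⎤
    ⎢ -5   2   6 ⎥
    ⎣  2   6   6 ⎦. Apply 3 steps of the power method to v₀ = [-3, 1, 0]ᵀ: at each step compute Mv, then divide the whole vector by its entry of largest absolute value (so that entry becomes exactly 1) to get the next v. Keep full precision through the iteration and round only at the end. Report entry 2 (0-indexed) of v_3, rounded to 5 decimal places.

Mv0 = (-23.000000, 17.000000, 0.000000); divide by -23.000000 → v1 = (1.000000, -0.739130, 0.000000)
Mv1 = (9.695652, -6.478261, -2.434783); divide by 9.695652 → v2 = (1.000000, -0.668161, -0.251121)
Mv2 = (8.838565, -7.843049, -3.515695); divide by 8.838565 → v3 = (1.000000, -0.887367, -0.397768)
Requested entry of v3: 784/-1971 = -0.39777

-0.39777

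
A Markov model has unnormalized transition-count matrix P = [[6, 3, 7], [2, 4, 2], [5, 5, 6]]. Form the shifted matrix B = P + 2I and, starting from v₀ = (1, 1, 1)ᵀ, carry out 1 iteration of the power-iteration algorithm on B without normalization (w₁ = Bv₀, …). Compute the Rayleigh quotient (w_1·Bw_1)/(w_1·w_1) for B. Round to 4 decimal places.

B = P + 2I has rows (8, 3, 7); (2, 6, 2); (5, 5, 8)
w1 = Bv₀ = (8·1 + 3·1 + 7·1; 2·1 + 6·1 + 2·1; 5·1 + 5·1 + 8·1) = (18, 10, 18)
Bw1 = (300, 132, 284)
w1·Bw1 = 11832; w1·w1 = 748; μ ≈ 11832/748 = 15.8182

μ ≈ 15.8182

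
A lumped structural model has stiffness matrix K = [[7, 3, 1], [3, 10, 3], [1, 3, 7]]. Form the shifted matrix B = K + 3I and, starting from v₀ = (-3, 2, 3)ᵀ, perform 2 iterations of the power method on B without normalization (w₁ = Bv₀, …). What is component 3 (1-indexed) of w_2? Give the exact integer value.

B = K + 3I has rows (10, 3, 1); (3, 13, 3); (1, 3, 10)
w1 = Bv₀ = (-21, 26, 33)
w2 = Bw1 = (-99, 374, 387)
Requested component of w2: 387

387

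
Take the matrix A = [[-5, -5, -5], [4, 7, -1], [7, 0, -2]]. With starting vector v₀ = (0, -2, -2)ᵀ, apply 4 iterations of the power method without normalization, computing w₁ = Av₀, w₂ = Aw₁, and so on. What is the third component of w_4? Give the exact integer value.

-872

w1 = Av₀ = (20, -12, 4)
w2 = Aw1 = (-60, -8, 132)
w3 = Aw2 = (-320, -428, -684)
w4 = Aw3 = (7160, -3592, -872)
The requested component of w4 is -872.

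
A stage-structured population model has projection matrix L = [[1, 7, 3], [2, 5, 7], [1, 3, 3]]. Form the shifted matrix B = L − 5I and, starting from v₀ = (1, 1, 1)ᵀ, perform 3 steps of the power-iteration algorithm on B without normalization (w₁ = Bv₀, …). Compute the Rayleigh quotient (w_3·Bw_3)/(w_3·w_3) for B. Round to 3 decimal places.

μ ≈ 4.165

B = L − 5I has rows (-4, 7, 3); (2, 0, 7); (1, 3, -2)
w1 = Bv₀ = ((-4)·1 + 7·1 + 3·1; 2·1 + 0·1 + 7·1; 1·1 + 3·1 + (-2)·1) = (6, 9, 2)
w2 = Bw1 = ((-4)·6 + 7·9 + 3·2; 2·6 + 0·9 + 7·2; 1·6 + 3·9 + (-2)·2) = (45, 26, 29)
w3 = Bw2 = (89, 293, 65)
Bw3 = (1890, 633, 838)
w3·Bw3 = 408149; w3·w3 = 97995; μ ≈ 408149/97995 = 4.165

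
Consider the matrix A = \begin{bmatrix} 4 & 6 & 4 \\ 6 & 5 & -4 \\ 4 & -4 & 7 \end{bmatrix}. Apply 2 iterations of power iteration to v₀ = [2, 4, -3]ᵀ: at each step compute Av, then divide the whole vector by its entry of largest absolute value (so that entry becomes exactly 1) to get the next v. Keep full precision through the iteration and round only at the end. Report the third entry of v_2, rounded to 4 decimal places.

-0.6557

Av0 = (20.00000, 44.00000, -29.00000); divide by 44.00000 → v1 = (0.45455, 1.00000, -0.65909)
Av1 = (5.18182, 10.36364, -6.79545); divide by 10.36364 → v2 = (0.50000, 1.00000, -0.65570)
Requested entry of v2: -299/456 = -0.6557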